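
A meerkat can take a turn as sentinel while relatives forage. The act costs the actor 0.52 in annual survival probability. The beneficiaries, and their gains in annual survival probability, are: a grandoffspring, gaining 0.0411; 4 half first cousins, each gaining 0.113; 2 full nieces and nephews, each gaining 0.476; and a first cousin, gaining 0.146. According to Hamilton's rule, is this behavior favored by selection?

Hamilton's rule: the trait is favored when the sum of r·B over every recipient exceeds the actor's cost C.
r to a grandoffspring = 0.25 (two parent–offspring links: r = (1/2)^2 = 1/4).
r to a half first cousin = 1/16 (half first cousins share one grandparent — one path of length 4: r = (1/2)^4 = 1/16).
r to a full niece or nephew = 1/4 (full aunt/uncle↔niece/nephew: two paths of length 3 through the shared grandparent pair: r = 2·(1/2)^3 = 1/4).
r to a first cousin = 0.125 (first cousins share one grandparent pair — two paths of length 4: r = 2·(1/2)^4 = 1/8).
Summing one r·B term per recipient: 1·0.25·0.0411 + 4·0.0625·0.113 + 2·0.25·0.476 + 1·0.125·0.146 = 0.294775.
0.294775 < 0.52: the indirect benefit is less than the cost.

No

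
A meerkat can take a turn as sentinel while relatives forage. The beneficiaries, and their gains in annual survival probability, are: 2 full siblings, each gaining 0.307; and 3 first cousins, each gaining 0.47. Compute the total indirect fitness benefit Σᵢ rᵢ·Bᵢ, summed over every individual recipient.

0.48325

r to a full sibling = 0.5 (full sibs share both parents — two paths of length 2: r = 2·(1/2)^2 = 1/2).
r to a first cousin = 1/8 (first cousins share one grandparent pair — two paths of length 4: r = 2·(1/2)^4 = 1/8).
Summing one r·B term per recipient: 2·0.5·0.307 + 3·0.125·0.47 = 0.48325.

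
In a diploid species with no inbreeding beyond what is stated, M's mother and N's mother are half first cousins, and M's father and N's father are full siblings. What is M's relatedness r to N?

Wright's path rule: contributions from independent ancestry routes add.
M and N are related in two ways: half second cousins through their mothers (r = 1/64) and first cousins through their fathers (r = 1/8).
r = 1/64 + 1/8 = 0.140625.

0.140625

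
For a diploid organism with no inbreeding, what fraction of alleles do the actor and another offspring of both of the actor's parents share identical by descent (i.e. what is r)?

Each parent–offspring link contributes a factor of 1/2, and independent paths through distinct common ancestors add.
Full sibs share both parents — two paths of length 2: r = 2·(1/2)^2 = 1/2.

0.5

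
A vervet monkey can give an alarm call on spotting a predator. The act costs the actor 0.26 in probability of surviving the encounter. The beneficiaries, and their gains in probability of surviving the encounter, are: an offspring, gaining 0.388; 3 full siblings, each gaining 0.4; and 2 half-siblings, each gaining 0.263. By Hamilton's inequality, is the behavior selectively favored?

Yes

Hamilton's rule: the trait is favored when the sum of r·B over every recipient exceeds the actor's cost C.
r to an offspring = 0.5 (one parent–offspring link: r = (1/2)^1 = 1/2).
r to a full sibling = 0.5 (full sibs share both parents — two paths of length 2: r = 2·(1/2)^2 = 1/2).
r to a half-sibling = 0.25 (half-sibs share one parent — one path of length 2: r = (1/2)^2 = 1/4).
Summing one r·B term per recipient: 1·0.5·0.388 + 3·0.5·0.4 + 2·0.25·0.263 = 0.9255.
0.9255 > 0.26: the indirect benefit exceeds the cost.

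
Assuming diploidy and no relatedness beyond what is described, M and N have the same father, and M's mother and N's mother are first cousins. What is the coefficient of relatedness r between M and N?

0.28125

Wright's path rule: contributions from independent ancestry routes add.
M and N are related in two ways: half-sibs through their shared father (r = 1/4) and second cousins through their mothers (r = 1/32).
r = 1/4 + 1/32 = 0.28125.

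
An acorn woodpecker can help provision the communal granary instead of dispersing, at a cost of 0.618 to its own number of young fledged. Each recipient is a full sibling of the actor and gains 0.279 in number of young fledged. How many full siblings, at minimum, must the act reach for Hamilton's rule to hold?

r to a full sibling = 1/2 (full sibs share both parents — two paths of length 2: r = 2·(1/2)^2 = 1/2).
Hamilton's rule: n·r·B > C  ⇒  n > C/(r·B) = 0.618/(0.5·0.279) = 4.43.
The smallest integer exceeding 4.43 is 5.

5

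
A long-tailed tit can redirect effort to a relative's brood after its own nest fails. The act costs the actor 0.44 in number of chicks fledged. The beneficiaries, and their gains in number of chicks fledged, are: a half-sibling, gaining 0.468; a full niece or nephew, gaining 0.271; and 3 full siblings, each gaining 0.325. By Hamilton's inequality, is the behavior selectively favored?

Hamilton's rule: the trait is favored when the sum of r·B over every recipient exceeds the actor's cost C.
r to a half-sibling = 1/4 (half-sibs share one parent — one path of length 2: r = (1/2)^2 = 1/4).
r to a full niece or nephew = 0.25 (full aunt/uncle↔niece/nephew: two paths of length 3 through the shared grandparent pair: r = 2·(1/2)^3 = 1/4).
r to a full sibling = 1/2 (full sibs share both parents — two paths of length 2: r = 2·(1/2)^2 = 1/2).
Summing one r·B term per recipient: 1·0.25·0.468 + 1·0.25·0.271 + 3·0.5·0.325 = 0.67225.
0.67225 > 0.44: the indirect benefit exceeds the cost.

Yes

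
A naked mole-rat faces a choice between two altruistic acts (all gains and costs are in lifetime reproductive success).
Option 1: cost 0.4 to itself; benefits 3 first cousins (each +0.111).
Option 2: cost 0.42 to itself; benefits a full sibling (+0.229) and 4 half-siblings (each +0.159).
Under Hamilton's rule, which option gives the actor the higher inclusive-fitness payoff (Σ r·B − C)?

Option 2

Option 1: r to a first cousin = 0.125.
Option 1: Σ r·B − C = (3·0.125·0.111) − 0.4 = -0.358375.
Option 2: r to a full sibling = 0.5.
Option 2: r to a half-sibling = 0.25.
Option 2: Σ r·B − C = (1·0.5·0.229 + 4·0.25·0.159) − 0.42 = -0.1465.
Option 2 has the higher net inclusive-fitness payoff.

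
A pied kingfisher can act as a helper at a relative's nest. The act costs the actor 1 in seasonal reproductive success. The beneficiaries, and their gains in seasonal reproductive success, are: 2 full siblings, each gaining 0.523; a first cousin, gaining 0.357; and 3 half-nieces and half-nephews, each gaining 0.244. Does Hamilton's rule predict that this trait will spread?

No

Hamilton's rule: the trait is favored when the sum of r·B over every recipient exceeds the actor's cost C.
r to a full sibling = 1/2 (full sibs share both parents — two paths of length 2: r = 2·(1/2)^2 = 1/2).
r to a first cousin = 0.125 (first cousins share one grandparent pair — two paths of length 4: r = 2·(1/2)^4 = 1/8).
r to a half-niece or half-nephew = 0.125 (half-aunt/uncle↔niece/nephew: one path of length 3: r = (1/2)^3 = 1/8).
Summing one r·B term per recipient: 2·0.5·0.523 + 1·0.125·0.357 + 3·0.125·0.244 = 0.659125.
0.659125 < 1: the indirect benefit is less than the cost.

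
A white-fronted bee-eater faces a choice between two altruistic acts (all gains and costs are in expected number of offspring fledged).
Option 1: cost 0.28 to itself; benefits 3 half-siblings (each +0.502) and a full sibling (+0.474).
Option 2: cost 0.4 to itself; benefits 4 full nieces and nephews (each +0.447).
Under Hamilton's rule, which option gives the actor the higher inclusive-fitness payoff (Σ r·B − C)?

Option 1

Option 1: r to a half-sibling = 0.25.
Option 1: r to a full sibling = 0.5.
Option 1: Σ r·B − C = (3·0.25·0.502 + 1·0.5·0.474) − 0.28 = 0.3335.
Option 2: r to a full niece or nephew = 0.25.
Option 2: Σ r·B − C = (4·0.25·0.447) − 0.4 = 0.047.
Option 1 has the higher net inclusive-fitness payoff.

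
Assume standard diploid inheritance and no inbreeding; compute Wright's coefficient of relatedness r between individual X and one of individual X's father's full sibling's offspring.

Each parent–offspring link contributes a factor of 1/2, and independent paths through distinct common ancestors add.
First cousins share one grandparent pair — two paths of length 4: r = 2·(1/2)^4 = 1/8.

0.125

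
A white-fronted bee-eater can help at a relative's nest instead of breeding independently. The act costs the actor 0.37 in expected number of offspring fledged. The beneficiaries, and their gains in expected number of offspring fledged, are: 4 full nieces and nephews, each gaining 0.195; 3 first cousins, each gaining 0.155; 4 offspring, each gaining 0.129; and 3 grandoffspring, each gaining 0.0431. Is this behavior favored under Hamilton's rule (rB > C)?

Yes

Hamilton's rule: the trait is favored when the sum of r·B over every recipient exceeds the actor's cost C.
r to a full niece or nephew = 0.25 (full aunt/uncle↔niece/nephew: two paths of length 3 through the shared grandparent pair: r = 2·(1/2)^3 = 1/4).
r to a first cousin = 0.125 (first cousins share one grandparent pair — two paths of length 4: r = 2·(1/2)^4 = 1/8).
r to an offspring = 1/2 (one parent–offspring link: r = (1/2)^1 = 1/2).
r to a grandoffspring = 0.25 (two parent–offspring links: r = (1/2)^2 = 1/4).
Summing one r·B term per recipient: 4·0.25·0.195 + 3·0.125·0.155 + 4·0.5·0.129 + 3·0.25·0.0431 = 0.54345.
0.54345 > 0.37: the indirect benefit exceeds the cost.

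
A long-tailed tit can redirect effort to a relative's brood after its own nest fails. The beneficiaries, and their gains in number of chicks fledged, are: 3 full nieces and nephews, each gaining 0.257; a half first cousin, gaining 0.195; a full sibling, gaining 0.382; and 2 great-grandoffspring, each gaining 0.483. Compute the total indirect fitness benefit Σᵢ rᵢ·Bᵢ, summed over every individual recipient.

r to a full niece or nephew = 1/4 (full aunt/uncle↔niece/nephew: two paths of length 3 through the shared grandparent pair: r = 2·(1/2)^3 = 1/4).
r to a half first cousin = 0.0625 (half first cousins share one grandparent — one path of length 4: r = (1/2)^4 = 1/16).
r to a full sibling = 1/2 (full sibs share both parents — two paths of length 2: r = 2·(1/2)^2 = 1/2).
r to a great-grandoffspring = 0.125 (three parent–offspring links: r = (1/2)^3 = 1/8).
Summing one r·B term per recipient: 3·0.25·0.257 + 1·0.0625·0.195 + 1·0.5·0.382 + 2·0.125·0.483 = 0.5166875.

0.5166875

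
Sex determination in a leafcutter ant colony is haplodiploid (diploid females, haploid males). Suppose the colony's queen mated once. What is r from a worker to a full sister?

Haplodiploid full sisters inherit their father's entire haploid genome identically (contributing 1/2) and on average half of their mother's contribution (1/2 · 1/2 = 1/4); r = 1/2 + 1/4 = 3/4.

0.75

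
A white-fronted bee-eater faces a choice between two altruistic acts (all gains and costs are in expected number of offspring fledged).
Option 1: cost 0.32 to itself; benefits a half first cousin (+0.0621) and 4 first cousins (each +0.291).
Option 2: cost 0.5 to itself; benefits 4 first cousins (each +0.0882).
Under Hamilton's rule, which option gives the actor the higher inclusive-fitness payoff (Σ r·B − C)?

Option 1: r to a half first cousin = 0.0625.
Option 1: r to a first cousin = 0.125.
Option 1: Σ r·B − C = (1·0.0625·0.0621 + 4·0.125·0.291) − 0.32 = -0.17061875.
Option 2: r to a first cousin = 0.125.
Option 2: Σ r·B − C = (4·0.125·0.0882) − 0.5 = -0.4559.
Option 1 has the higher net inclusive-fitness payoff.

Option 1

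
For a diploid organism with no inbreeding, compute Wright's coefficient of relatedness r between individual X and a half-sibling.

Half-sibs share one parent — one path of length 2: r = (1/2)^2 = 1/4.

0.25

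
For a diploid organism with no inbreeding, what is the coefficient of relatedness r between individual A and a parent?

One parent–offspring link: r = (1/2)^1 = 1/2.

0.5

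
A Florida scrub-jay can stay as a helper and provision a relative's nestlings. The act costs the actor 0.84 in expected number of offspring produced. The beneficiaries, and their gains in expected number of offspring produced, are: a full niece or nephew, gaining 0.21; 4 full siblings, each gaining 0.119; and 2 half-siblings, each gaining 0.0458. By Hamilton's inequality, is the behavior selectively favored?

Hamilton's rule: the trait is favored when the sum of r·B over every recipient exceeds the actor's cost C.
r to a full niece or nephew = 0.25 (full aunt/uncle↔niece/nephew: two paths of length 3 through the shared grandparent pair: r = 2·(1/2)^3 = 1/4).
r to a full sibling = 1/2 (full sibs share both parents — two paths of length 2: r = 2·(1/2)^2 = 1/2).
r to a half-sibling = 1/4 (half-sibs share one parent — one path of length 2: r = (1/2)^2 = 1/4).
Summing one r·B term per recipient: 1·0.25·0.21 + 4·0.5·0.119 + 2·0.25·0.0458 = 0.3134.
0.3134 < 0.84: the indirect benefit is less than the cost.

No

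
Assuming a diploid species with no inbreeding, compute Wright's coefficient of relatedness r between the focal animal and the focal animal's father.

Each parent–offspring link contributes a factor of 1/2, and independent paths through distinct common ancestors add.
One parent–offspring link: r = (1/2)^1 = 1/2.

0.5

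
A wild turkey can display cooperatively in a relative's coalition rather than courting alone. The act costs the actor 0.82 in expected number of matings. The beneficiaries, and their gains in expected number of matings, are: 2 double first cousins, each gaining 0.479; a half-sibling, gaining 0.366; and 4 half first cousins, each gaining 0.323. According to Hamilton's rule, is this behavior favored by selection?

Hamilton's rule: the trait is favored when the sum of r·B over every recipient exceeds the actor's cost C.
r to a double first cousin = 1/4 (double first cousins share both grandparent pairs — four paths of length 4: r = 4·(1/2)^4 = 1/4).
r to a half-sibling = 0.25 (half-sibs share one parent — one path of length 2: r = (1/2)^2 = 1/4).
r to a half first cousin = 1/16 (half first cousins share one grandparent — one path of length 4: r = (1/2)^4 = 1/16).
Summing one r·B term per recipient: 2·0.25·0.479 + 1·0.25·0.366 + 4·0.0625·0.323 = 0.41175.
0.41175 < 0.82: the indirect benefit is less than the cost.

No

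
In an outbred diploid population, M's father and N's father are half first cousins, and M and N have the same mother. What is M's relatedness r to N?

Wright's path rule: contributions from independent ancestry routes add.
M and N are related in two ways: half second cousins through their fathers (r = 1/64) and half-sibs through their shared mother (r = 1/4).
r = 1/64 + 1/4 = 17/64 = 0.265625.

0.265625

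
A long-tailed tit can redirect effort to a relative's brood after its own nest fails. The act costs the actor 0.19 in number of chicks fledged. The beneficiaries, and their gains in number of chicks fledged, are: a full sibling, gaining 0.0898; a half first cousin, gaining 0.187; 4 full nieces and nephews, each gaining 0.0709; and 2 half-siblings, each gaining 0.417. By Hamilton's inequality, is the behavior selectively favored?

Yes

Hamilton's rule: the trait is favored when the sum of r·B over every recipient exceeds the actor's cost C.
r to a full sibling = 0.5 (full sibs share both parents — two paths of length 2: r = 2·(1/2)^2 = 1/2).
r to a half first cousin = 0.0625 (half first cousins share one grandparent — one path of length 4: r = (1/2)^4 = 1/16).
r to a full niece or nephew = 0.25 (full aunt/uncle↔niece/nephew: two paths of length 3 through the shared grandparent pair: r = 2·(1/2)^3 = 1/4).
r to a half-sibling = 0.25 (half-sibs share one parent — one path of length 2: r = (1/2)^2 = 1/4).
Summing one r·B term per recipient: 1·0.5·0.0898 + 1·0.0625·0.187 + 4·0.25·0.0709 + 2·0.25·0.417 = 0.3359875.
0.3359875 > 0.19: the indirect benefit exceeds the cost.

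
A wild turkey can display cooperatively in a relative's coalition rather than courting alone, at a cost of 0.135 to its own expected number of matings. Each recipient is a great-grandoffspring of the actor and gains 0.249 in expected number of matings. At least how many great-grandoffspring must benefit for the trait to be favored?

r to a great-grandoffspring = 0.125 (three parent–offspring links: r = (1/2)^3 = 1/8).
Hamilton's rule: n·r·B > C  ⇒  n > C/(r·B) = 0.135/(0.125·0.249) = 4.337.
The smallest integer exceeding 4.337 is 5.

5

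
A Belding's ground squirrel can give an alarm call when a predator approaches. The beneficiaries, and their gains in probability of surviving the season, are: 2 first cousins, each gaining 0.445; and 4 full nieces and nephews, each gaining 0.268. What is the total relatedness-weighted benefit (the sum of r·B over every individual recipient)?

r to a first cousin = 0.125 (first cousins share one grandparent pair — two paths of length 4: r = 2·(1/2)^4 = 1/8).
r to a full niece or nephew = 0.25 (full aunt/uncle↔niece/nephew: two paths of length 3 through the shared grandparent pair: r = 2·(1/2)^3 = 1/4).
Summing one r·B term per recipient: 2·0.125·0.445 + 4·0.25·0.268 = 0.37925.

0.37925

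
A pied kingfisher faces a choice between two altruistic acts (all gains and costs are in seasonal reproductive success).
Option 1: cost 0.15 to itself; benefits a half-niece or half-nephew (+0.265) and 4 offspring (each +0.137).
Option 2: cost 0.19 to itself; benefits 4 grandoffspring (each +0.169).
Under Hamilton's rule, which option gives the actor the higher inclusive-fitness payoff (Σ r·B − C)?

Option 1: r to a half-niece or half-nephew = 0.125.
Option 1: r to an offspring = 0.5.
Option 1: Σ r·B − C = (1·0.125·0.265 + 4·0.5·0.137) − 0.15 = 0.157125.
Option 2: r to a grandoffspring = 0.25.
Option 2: Σ r·B − C = (4·0.25·0.169) − 0.19 = -0.021.
Option 1 has the higher net inclusive-fitness payoff.

Option 1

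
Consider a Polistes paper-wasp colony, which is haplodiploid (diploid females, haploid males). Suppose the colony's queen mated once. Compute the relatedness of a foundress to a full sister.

0.75

Haplodiploid full sisters inherit their father's entire haploid genome identically (contributing 1/2) and on average half of their mother's contribution (1/2 · 1/2 = 1/4); r = 1/2 + 1/4 = 3/4.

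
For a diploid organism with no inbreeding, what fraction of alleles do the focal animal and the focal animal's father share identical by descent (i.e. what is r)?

0.5

Each parent–offspring link contributes a factor of 1/2, and independent paths through distinct common ancestors add.
One parent–offspring link: r = (1/2)^1 = 1/2.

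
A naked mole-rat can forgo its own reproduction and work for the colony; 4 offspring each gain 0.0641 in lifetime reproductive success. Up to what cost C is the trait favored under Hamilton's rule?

r to an offspring = 1/2 (one parent–offspring link: r = (1/2)^1 = 1/2).
Hamilton's rule: n·r·B > C, so the trait is favored while C < n·r·B = 4·0.5·0.0641 = 0.1282.

0.1282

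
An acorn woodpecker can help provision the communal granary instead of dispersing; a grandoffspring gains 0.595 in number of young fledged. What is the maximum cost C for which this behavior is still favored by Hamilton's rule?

r to a grandoffspring = 0.25 (two parent–offspring links: r = (1/2)^2 = 1/4).
Hamilton's rule: n·r·B > C, so the trait is favored while C < n·r·B = 1·0.25·0.595 = 0.14875.

0.14875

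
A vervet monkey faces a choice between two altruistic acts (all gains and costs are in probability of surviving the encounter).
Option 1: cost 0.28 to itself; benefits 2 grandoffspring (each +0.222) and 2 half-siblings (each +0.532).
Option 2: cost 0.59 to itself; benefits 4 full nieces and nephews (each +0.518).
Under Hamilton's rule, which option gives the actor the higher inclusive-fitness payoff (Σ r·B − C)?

Option 1: r to a grandoffspring = 0.25.
Option 1: r to a half-sibling = 0.25.
Option 1: Σ r·B − C = (2·0.25·0.222 + 2·0.25·0.532) − 0.28 = 0.097.
Option 2: r to a full niece or nephew = 0.25.
Option 2: Σ r·B − C = (4·0.25·0.518) − 0.59 = -0.072.
Option 1 has the higher net inclusive-fitness payoff.

Option 1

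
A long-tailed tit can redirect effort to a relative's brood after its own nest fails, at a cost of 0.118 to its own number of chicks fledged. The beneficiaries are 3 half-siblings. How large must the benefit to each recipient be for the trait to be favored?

0.1573

r to a half-sibling = 1/4 (half-sibs share one parent — one path of length 2: r = (1/2)^2 = 1/4).
Hamilton's rule with n recipients of equal r: n·r·B > C, so B > C/(n·r) = 0.118/(3·0.25) = 0.1573.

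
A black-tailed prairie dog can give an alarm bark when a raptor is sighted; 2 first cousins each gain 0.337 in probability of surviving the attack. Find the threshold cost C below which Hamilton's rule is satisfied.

r to a first cousin = 0.125 (first cousins share one grandparent pair — two paths of length 4: r = 2·(1/2)^4 = 1/8).
Hamilton's rule: n·r·B > C, so the trait is favored while C < n·r·B = 2·0.125·0.337 = 0.08425.

0.08425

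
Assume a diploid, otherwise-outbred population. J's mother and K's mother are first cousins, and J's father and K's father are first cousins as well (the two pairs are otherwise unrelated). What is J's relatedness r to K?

0.0625

Wright's path rule: contributions from independent ancestry routes add.
J and K are related in two ways: second cousins through their mothers (r = 1/32) and second cousins through their fathers (r = 1/32).
r = 1/32 + 1/32 = 1/16 = 0.0625.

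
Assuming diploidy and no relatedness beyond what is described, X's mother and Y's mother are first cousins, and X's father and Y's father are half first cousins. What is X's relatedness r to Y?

With two independent routes of shared ancestry, r is the sum of the two contributions.
X and Y are related in two ways: second cousins through their mothers (r = 1/32) and half second cousins through their fathers (r = 1/64).
r = 1/32 + 1/64 = 0.046875.

0.046875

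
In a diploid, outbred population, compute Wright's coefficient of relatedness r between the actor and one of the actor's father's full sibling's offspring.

Each parent–offspring link contributes a factor of 1/2, and independent paths through distinct common ancestors add.
First cousins share one grandparent pair — two paths of length 4: r = 2·(1/2)^4 = 1/8.

0.125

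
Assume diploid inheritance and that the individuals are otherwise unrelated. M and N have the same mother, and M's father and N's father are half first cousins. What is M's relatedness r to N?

Relatedness sums over independent paths through distinct common ancestors.
M and N are related in two ways: half-sibs through their shared mother (r = 1/4) and half second cousins through their fathers (r = 1/64).
r = 1/4 + 1/64 = 0.265625.

0.265625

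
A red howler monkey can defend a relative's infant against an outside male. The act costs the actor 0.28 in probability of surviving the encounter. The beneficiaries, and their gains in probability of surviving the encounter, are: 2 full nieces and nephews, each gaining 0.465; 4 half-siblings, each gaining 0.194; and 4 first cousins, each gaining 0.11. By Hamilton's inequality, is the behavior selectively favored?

Hamilton's rule: the trait is favored when the sum of r·B over every recipient exceeds the actor's cost C.
r to a full niece or nephew = 1/4 (full aunt/uncle↔niece/nephew: two paths of length 3 through the shared grandparent pair: r = 2·(1/2)^3 = 1/4).
r to a half-sibling = 0.25 (half-sibs share one parent — one path of length 2: r = (1/2)^2 = 1/4).
r to a first cousin = 1/8 (first cousins share one grandparent pair — two paths of length 4: r = 2·(1/2)^4 = 1/8).
Summing one r·B term per recipient: 2·0.25·0.465 + 4·0.25·0.194 + 4·0.125·0.11 = 0.4815.
0.4815 > 0.28: the indirect benefit exceeds the cost.

Yes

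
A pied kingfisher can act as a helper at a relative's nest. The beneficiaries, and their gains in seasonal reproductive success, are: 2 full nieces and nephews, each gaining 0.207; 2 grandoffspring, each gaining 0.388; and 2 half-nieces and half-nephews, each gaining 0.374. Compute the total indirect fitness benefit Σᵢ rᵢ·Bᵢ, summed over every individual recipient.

r to a full niece or nephew = 0.25 (full aunt/uncle↔niece/nephew: two paths of length 3 through the shared grandparent pair: r = 2·(1/2)^3 = 1/4).
r to a grandoffspring = 1/4 (two parent–offspring links: r = (1/2)^2 = 1/4).
r to a half-niece or half-nephew = 1/8 (half-aunt/uncle↔niece/nephew: one path of length 3: r = (1/2)^3 = 1/8).
Summing one r·B term per recipient: 2·0.25·0.207 + 2·0.25·0.388 + 2·0.125·0.374 = 0.391.

0.391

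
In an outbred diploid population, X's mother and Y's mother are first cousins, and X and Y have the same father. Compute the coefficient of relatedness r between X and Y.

0.28125

Independent pedigree routes through distinct common ancestors add.
X and Y are related in two ways: second cousins through their mothers (r = 1/32) and half-sibs through their shared father (r = 1/4).
r = 1/32 + 1/4 = 9/32 = 0.28125.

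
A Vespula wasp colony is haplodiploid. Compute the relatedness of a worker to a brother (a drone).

0.25

Her haploid brother carries none of their father's genes and a random half of their mother's genome; that half matches the maternal half of her own genome with probability 1/2: r = 1/2 · 1/2 = 1/4.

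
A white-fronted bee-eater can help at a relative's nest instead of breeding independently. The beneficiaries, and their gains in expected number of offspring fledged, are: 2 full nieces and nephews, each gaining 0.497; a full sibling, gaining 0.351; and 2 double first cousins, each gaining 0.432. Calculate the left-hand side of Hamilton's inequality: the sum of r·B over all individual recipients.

0.64

r to a full niece or nephew = 0.25 (full aunt/uncle↔niece/nephew: two paths of length 3 through the shared grandparent pair: r = 2·(1/2)^3 = 1/4).
r to a full sibling = 0.5 (full sibs share both parents — two paths of length 2: r = 2·(1/2)^2 = 1/2).
r to a double first cousin = 1/4 (double first cousins share both grandparent pairs — four paths of length 4: r = 4·(1/2)^4 = 1/4).
Summing one r·B term per recipient: 2·0.25·0.497 + 1·0.5·0.351 + 2·0.25·0.432 = 0.64.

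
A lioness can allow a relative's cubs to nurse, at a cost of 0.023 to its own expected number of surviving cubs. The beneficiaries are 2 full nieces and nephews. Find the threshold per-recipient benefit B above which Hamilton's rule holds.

r to a full niece or nephew = 1/4 (full aunt/uncle↔niece/nephew: two paths of length 3 through the shared grandparent pair: r = 2·(1/2)^3 = 1/4).
Hamilton's rule with n recipients of equal r: n·r·B > C, so B > C/(n·r) = 0.023/(2·0.25) = 0.046.

0.046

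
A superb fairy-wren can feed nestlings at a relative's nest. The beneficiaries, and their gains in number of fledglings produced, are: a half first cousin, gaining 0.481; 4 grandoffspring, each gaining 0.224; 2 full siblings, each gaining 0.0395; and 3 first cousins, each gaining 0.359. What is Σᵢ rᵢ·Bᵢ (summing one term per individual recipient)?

r to a half first cousin = 1/16 (half first cousins share one grandparent — one path of length 4: r = (1/2)^4 = 1/16).
r to a grandoffspring = 1/4 (two parent–offspring links: r = (1/2)^2 = 1/4).
r to a full sibling = 1/2 (full sibs share both parents — two paths of length 2: r = 2·(1/2)^2 = 1/2).
r to a first cousin = 1/8 (first cousins share one grandparent pair — two paths of length 4: r = 2·(1/2)^4 = 1/8).
Summing one r·B term per recipient: 1·0.0625·0.481 + 4·0.25·0.224 + 2·0.5·0.0395 + 3·0.125·0.359 = 0.4281875.

0.4281875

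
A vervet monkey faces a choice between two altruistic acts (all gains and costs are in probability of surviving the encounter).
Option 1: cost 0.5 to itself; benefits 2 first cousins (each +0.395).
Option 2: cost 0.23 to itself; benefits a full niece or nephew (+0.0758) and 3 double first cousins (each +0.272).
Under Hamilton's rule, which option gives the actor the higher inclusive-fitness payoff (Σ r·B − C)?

Option 1: r to a first cousin = 0.125.
Option 1: Σ r·B − C = (2·0.125·0.395) − 0.5 = -0.40125.
Option 2: r to a full niece or nephew = 0.25.
Option 2: r to a double first cousin = 0.25.
Option 2: Σ r·B − C = (1·0.25·0.0758 + 3·0.25·0.272) − 0.23 = -0.00705.
Option 2 has the higher net inclusive-fitness payoff.

Option 2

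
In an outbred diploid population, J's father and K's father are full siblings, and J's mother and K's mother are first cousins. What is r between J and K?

Wright's path rule: contributions from independent ancestry routes add.
J and K are related in two ways: first cousins through their fathers (r = 1/8) and second cousins through their mothers (r = 1/32).
r = 1/8 + 1/32 = 0.15625.

0.15625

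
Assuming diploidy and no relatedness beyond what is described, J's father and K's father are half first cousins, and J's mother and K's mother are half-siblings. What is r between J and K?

0.078125

Independent pedigree routes through distinct common ancestors add.
J and K are related in two ways: half second cousins through their fathers (r = 1/64) and half first cousins through their mothers (r = 1/16).
r = 1/64 + 1/16 = 0.078125.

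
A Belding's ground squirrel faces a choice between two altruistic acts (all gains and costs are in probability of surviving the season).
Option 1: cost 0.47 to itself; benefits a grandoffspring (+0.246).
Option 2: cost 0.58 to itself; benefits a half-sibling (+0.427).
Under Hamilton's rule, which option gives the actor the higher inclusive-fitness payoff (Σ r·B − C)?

Option 1: r to a grandoffspring = 0.25.
Option 1: Σ r·B − C = (1·0.25·0.246) − 0.47 = -0.4085.
Option 2: r to a half-sibling = 0.25.
Option 2: Σ r·B − C = (1·0.25·0.427) − 0.58 = -0.47325.
Option 1 has the higher net inclusive-fitness payoff.

Option 1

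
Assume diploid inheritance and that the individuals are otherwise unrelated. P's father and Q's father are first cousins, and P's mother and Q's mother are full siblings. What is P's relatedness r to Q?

Relatedness sums over independent paths through distinct common ancestors.
P and Q are related in two ways: second cousins through their fathers (r = 1/32) and first cousins through their mothers (r = 1/8).
r = 1/32 + 1/8 = 5/32 = 0.15625.

0.15625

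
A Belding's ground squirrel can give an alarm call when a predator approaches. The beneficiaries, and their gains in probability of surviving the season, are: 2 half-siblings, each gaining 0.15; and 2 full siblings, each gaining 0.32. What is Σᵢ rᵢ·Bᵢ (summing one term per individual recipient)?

r to a half-sibling = 0.25 (half-sibs share one parent — one path of length 2: r = (1/2)^2 = 1/4).
r to a full sibling = 0.5 (full sibs share both parents — two paths of length 2: r = 2·(1/2)^2 = 1/2).
Summing one r·B term per recipient: 2·0.25·0.15 + 2·0.5·0.32 = 0.395.

0.395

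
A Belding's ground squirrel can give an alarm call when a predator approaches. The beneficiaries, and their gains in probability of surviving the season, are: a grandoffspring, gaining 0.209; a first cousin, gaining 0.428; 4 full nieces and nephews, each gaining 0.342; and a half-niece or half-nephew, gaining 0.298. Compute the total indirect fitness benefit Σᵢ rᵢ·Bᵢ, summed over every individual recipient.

0.485

r to a grandoffspring = 1/4 (two parent–offspring links: r = (1/2)^2 = 1/4).
r to a first cousin = 0.125 (first cousins share one grandparent pair — two paths of length 4: r = 2·(1/2)^4 = 1/8).
r to a full niece or nephew = 1/4 (full aunt/uncle↔niece/nephew: two paths of length 3 through the shared grandparent pair: r = 2·(1/2)^3 = 1/4).
r to a half-niece or half-nephew = 0.125 (half-aunt/uncle↔niece/nephew: one path of length 3: r = (1/2)^3 = 1/8).
Summing one r·B term per recipient: 1·0.25·0.209 + 1·0.125·0.428 + 4·0.25·0.342 + 1·0.125·0.298 = 0.485.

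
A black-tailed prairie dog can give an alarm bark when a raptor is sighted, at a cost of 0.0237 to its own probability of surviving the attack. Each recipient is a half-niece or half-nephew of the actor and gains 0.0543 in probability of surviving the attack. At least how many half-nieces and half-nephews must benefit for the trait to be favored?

r to a half-niece or half-nephew = 0.125 (half-aunt/uncle↔niece/nephew: one path of length 3: r = (1/2)^3 = 1/8).
Hamilton's rule: n·r·B > C  ⇒  n > C/(r·B) = 0.0237/(0.125·0.0543) = 3.492.
The smallest integer exceeding 3.492 is 4.

4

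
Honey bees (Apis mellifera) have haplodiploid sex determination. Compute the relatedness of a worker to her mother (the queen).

One meiotic link between diploid queen and diploid daughter: r = 1/2.

0.5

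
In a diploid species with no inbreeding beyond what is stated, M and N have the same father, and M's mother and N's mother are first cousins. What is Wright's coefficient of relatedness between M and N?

0.28125

Wright's path rule: contributions from independent ancestry routes add.
M and N are related in two ways: half-sibs through their shared father (r = 1/4) and second cousins through their mothers (r = 1/32).
r = 1/4 + 1/32 = 9/32 = 0.28125.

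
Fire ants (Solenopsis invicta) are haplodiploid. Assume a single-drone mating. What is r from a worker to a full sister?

0.75

Haplodiploid full sisters inherit their father's entire haploid genome identically (contributing 1/2) and on average half of their mother's contribution (1/2 · 1/2 = 1/4); r = 1/2 + 1/4 = 3/4.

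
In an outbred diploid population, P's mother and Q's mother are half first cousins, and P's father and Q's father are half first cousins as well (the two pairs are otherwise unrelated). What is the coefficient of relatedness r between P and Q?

0.03125

Wright's path rule: contributions from independent ancestry routes add.
P and Q are related in two ways: half second cousins through their mothers (r = 1/64) and half second cousins through their fathers (r = 1/64).
r = 1/64 + 1/64 = 0.03125.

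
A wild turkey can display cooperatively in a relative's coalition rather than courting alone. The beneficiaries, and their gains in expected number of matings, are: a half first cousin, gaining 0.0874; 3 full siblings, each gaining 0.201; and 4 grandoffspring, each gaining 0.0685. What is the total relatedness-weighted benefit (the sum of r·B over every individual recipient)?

r to a half first cousin = 1/16 (half first cousins share one grandparent — one path of length 4: r = (1/2)^4 = 1/16).
r to a full sibling = 0.5 (full sibs share both parents — two paths of length 2: r = 2·(1/2)^2 = 1/2).
r to a grandoffspring = 1/4 (two parent–offspring links: r = (1/2)^2 = 1/4).
Summing one r·B term per recipient: 1·0.0625·0.0874 + 3·0.5·0.201 + 4·0.25·0.0685 = 0.3754625.

0.3754625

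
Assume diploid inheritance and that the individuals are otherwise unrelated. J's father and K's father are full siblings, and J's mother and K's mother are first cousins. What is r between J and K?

0.15625

Relatedness sums over independent paths through distinct common ancestors.
J and K are related in two ways: first cousins through their fathers (r = 1/8) and second cousins through their mothers (r = 1/32).
r = 1/8 + 1/32 = 5/32 = 0.15625.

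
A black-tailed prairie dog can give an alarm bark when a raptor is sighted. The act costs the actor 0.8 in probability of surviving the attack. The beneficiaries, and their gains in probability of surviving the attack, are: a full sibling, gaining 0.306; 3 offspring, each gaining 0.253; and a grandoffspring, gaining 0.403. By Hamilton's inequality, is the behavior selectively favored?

Hamilton's rule: the trait is favored when the sum of r·B over every recipient exceeds the actor's cost C.
r to a full sibling = 0.5 (full sibs share both parents — two paths of length 2: r = 2·(1/2)^2 = 1/2).
r to an offspring = 0.5 (one parent–offspring link: r = (1/2)^1 = 1/2).
r to a grandoffspring = 0.25 (two parent–offspring links: r = (1/2)^2 = 1/4).
Summing one r·B term per recipient: 1·0.5·0.306 + 3·0.5·0.253 + 1·0.25·0.403 = 0.63325.
0.63325 < 0.8: the indirect benefit is less than the cost.

No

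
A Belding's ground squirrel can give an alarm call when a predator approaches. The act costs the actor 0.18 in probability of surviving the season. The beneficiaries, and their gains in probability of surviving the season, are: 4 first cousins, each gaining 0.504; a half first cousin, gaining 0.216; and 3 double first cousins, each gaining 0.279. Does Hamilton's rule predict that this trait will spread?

Hamilton's rule: the trait is favored when the sum of r·B over every recipient exceeds the actor's cost C.
r to a first cousin = 0.125 (first cousins share one grandparent pair — two paths of length 4: r = 2·(1/2)^4 = 1/8).
r to a half first cousin = 0.0625 (half first cousins share one grandparent — one path of length 4: r = (1/2)^4 = 1/16).
r to a double first cousin = 0.25 (double first cousins share both grandparent pairs — four paths of length 4: r = 4·(1/2)^4 = 1/4).
Summing one r·B term per recipient: 4·0.125·0.504 + 1·0.0625·0.216 + 3·0.25·0.279 = 0.47475.
0.47475 > 0.18: the indirect benefit exceeds the cost.

Yes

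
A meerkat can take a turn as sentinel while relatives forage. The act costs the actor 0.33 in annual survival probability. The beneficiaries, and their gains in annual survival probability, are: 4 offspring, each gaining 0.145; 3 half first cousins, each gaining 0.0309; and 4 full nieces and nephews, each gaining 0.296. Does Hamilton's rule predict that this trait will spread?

Yes

Hamilton's rule: the trait is favored when the sum of r·B over every recipient exceeds the actor's cost C.
r to an offspring = 0.5 (one parent–offspring link: r = (1/2)^1 = 1/2).
r to a half first cousin = 1/16 (half first cousins share one grandparent — one path of length 4: r = (1/2)^4 = 1/16).
r to a full niece or nephew = 0.25 (full aunt/uncle↔niece/nephew: two paths of length 3 through the shared grandparent pair: r = 2·(1/2)^3 = 1/4).
Summing one r·B term per recipient: 4·0.5·0.145 + 3·0.0625·0.0309 + 4·0.25·0.296 = 0.59179375.
0.59179375 > 0.33: the indirect benefit exceeds the cost.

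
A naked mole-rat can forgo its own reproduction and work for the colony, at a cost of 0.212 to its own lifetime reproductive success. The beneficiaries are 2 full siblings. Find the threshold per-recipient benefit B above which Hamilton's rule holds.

0.212

r to a full sibling = 1/2 (full sibs share both parents — two paths of length 2: r = 2·(1/2)^2 = 1/2).
Hamilton's rule with n recipients of equal r: n·r·B > C, so B > C/(n·r) = 0.212/(2·0.5) = 0.212.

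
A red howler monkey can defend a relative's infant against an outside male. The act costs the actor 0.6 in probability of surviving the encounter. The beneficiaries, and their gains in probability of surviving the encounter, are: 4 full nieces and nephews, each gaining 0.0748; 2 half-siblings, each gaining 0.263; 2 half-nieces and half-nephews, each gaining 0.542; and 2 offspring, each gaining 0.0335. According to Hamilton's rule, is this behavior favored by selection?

Hamilton's rule: the trait is favored when the sum of r·B over every recipient exceeds the actor's cost C.
r to a full niece or nephew = 1/4 (full aunt/uncle↔niece/nephew: two paths of length 3 through the shared grandparent pair: r = 2·(1/2)^3 = 1/4).
r to a half-sibling = 1/4 (half-sibs share one parent — one path of length 2: r = (1/2)^2 = 1/4).
r to a half-niece or half-nephew = 0.125 (half-aunt/uncle↔niece/nephew: one path of length 3: r = (1/2)^3 = 1/8).
r to an offspring = 1/2 (one parent–offspring link: r = (1/2)^1 = 1/2).
Summing one r·B term per recipient: 4·0.25·0.0748 + 2·0.25·0.263 + 2·0.125·0.542 + 2·0.5·0.0335 = 0.3753.
0.3753 < 0.6: the indirect benefit is less than the cost.

No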